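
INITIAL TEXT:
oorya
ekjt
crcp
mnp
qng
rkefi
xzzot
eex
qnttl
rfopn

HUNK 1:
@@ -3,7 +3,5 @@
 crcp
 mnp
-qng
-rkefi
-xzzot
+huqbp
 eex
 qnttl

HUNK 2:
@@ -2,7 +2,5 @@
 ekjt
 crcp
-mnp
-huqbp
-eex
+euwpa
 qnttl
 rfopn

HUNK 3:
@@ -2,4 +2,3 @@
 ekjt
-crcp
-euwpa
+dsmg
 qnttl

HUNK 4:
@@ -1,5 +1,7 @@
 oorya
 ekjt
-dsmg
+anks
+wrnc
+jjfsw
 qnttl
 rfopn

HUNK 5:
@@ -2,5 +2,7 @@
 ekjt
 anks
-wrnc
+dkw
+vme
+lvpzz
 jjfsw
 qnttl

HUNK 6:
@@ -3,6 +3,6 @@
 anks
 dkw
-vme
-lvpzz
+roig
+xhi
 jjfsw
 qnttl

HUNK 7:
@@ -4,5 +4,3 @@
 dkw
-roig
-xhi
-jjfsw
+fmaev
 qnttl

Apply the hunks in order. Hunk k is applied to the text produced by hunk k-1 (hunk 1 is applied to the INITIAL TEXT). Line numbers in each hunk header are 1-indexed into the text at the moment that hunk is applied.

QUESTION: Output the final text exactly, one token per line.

Answer: oorya
ekjt
anks
dkw
fmaev
qnttl
rfopn

Derivation:
Hunk 1: at line 3 remove [qng,rkefi,xzzot] add [huqbp] -> 8 lines: oorya ekjt crcp mnp huqbp eex qnttl rfopn
Hunk 2: at line 2 remove [mnp,huqbp,eex] add [euwpa] -> 6 lines: oorya ekjt crcp euwpa qnttl rfopn
Hunk 3: at line 2 remove [crcp,euwpa] add [dsmg] -> 5 lines: oorya ekjt dsmg qnttl rfopn
Hunk 4: at line 1 remove [dsmg] add [anks,wrnc,jjfsw] -> 7 lines: oorya ekjt anks wrnc jjfsw qnttl rfopn
Hunk 5: at line 2 remove [wrnc] add [dkw,vme,lvpzz] -> 9 lines: oorya ekjt anks dkw vme lvpzz jjfsw qnttl rfopn
Hunk 6: at line 3 remove [vme,lvpzz] add [roig,xhi] -> 9 lines: oorya ekjt anks dkw roig xhi jjfsw qnttl rfopn
Hunk 7: at line 4 remove [roig,xhi,jjfsw] add [fmaev] -> 7 lines: oorya ekjt anks dkw fmaev qnttl rfopn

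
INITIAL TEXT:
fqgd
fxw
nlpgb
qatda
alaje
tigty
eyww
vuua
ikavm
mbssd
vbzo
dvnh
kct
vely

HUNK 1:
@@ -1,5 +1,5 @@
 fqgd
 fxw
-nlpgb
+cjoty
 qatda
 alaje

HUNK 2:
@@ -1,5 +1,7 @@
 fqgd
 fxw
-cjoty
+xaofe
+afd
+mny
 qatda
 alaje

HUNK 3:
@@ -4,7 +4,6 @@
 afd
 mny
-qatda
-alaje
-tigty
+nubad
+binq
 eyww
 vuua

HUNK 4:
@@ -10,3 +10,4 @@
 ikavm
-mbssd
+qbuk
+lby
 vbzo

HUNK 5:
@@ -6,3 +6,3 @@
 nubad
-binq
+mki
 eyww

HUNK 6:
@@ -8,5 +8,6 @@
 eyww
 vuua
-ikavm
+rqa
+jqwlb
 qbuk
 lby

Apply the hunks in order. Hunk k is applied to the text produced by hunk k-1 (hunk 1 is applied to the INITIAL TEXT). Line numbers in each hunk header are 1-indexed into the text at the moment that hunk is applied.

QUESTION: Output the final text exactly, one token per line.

Hunk 1: at line 1 remove [nlpgb] add [cjoty] -> 14 lines: fqgd fxw cjoty qatda alaje tigty eyww vuua ikavm mbssd vbzo dvnh kct vely
Hunk 2: at line 1 remove [cjoty] add [xaofe,afd,mny] -> 16 lines: fqgd fxw xaofe afd mny qatda alaje tigty eyww vuua ikavm mbssd vbzo dvnh kct vely
Hunk 3: at line 4 remove [qatda,alaje,tigty] add [nubad,binq] -> 15 lines: fqgd fxw xaofe afd mny nubad binq eyww vuua ikavm mbssd vbzo dvnh kct vely
Hunk 4: at line 10 remove [mbssd] add [qbuk,lby] -> 16 lines: fqgd fxw xaofe afd mny nubad binq eyww vuua ikavm qbuk lby vbzo dvnh kct vely
Hunk 5: at line 6 remove [binq] add [mki] -> 16 lines: fqgd fxw xaofe afd mny nubad mki eyww vuua ikavm qbuk lby vbzo dvnh kct vely
Hunk 6: at line 8 remove [ikavm] add [rqa,jqwlb] -> 17 lines: fqgd fxw xaofe afd mny nubad mki eyww vuua rqa jqwlb qbuk lby vbzo dvnh kct vely

Answer: fqgd
fxw
xaofe
afd
mny
nubad
mki
eyww
vuua
rqa
jqwlb
qbuk
lby
vbzo
dvnh
kct
vely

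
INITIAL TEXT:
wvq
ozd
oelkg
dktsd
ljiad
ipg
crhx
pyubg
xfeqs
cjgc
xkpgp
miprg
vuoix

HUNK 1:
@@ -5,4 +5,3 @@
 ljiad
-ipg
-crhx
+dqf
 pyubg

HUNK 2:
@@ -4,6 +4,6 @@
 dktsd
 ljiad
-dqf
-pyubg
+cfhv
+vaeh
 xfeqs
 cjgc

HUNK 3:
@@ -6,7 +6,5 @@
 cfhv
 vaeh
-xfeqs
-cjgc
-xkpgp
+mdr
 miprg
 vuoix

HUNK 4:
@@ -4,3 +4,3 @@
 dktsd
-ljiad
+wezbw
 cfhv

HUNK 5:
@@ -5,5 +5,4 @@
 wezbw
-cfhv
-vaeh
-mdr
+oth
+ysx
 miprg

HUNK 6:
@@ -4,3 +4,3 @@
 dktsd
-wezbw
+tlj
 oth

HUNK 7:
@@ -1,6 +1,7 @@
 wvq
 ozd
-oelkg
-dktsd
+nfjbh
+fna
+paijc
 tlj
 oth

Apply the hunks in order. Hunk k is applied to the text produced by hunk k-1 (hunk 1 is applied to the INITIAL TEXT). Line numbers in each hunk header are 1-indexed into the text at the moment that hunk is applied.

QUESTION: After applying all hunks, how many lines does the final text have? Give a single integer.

Answer: 10

Derivation:
Hunk 1: at line 5 remove [ipg,crhx] add [dqf] -> 12 lines: wvq ozd oelkg dktsd ljiad dqf pyubg xfeqs cjgc xkpgp miprg vuoix
Hunk 2: at line 4 remove [dqf,pyubg] add [cfhv,vaeh] -> 12 lines: wvq ozd oelkg dktsd ljiad cfhv vaeh xfeqs cjgc xkpgp miprg vuoix
Hunk 3: at line 6 remove [xfeqs,cjgc,xkpgp] add [mdr] -> 10 lines: wvq ozd oelkg dktsd ljiad cfhv vaeh mdr miprg vuoix
Hunk 4: at line 4 remove [ljiad] add [wezbw] -> 10 lines: wvq ozd oelkg dktsd wezbw cfhv vaeh mdr miprg vuoix
Hunk 5: at line 5 remove [cfhv,vaeh,mdr] add [oth,ysx] -> 9 lines: wvq ozd oelkg dktsd wezbw oth ysx miprg vuoix
Hunk 6: at line 4 remove [wezbw] add [tlj] -> 9 lines: wvq ozd oelkg dktsd tlj oth ysx miprg vuoix
Hunk 7: at line 1 remove [oelkg,dktsd] add [nfjbh,fna,paijc] -> 10 lines: wvq ozd nfjbh fna paijc tlj oth ysx miprg vuoix
Final line count: 10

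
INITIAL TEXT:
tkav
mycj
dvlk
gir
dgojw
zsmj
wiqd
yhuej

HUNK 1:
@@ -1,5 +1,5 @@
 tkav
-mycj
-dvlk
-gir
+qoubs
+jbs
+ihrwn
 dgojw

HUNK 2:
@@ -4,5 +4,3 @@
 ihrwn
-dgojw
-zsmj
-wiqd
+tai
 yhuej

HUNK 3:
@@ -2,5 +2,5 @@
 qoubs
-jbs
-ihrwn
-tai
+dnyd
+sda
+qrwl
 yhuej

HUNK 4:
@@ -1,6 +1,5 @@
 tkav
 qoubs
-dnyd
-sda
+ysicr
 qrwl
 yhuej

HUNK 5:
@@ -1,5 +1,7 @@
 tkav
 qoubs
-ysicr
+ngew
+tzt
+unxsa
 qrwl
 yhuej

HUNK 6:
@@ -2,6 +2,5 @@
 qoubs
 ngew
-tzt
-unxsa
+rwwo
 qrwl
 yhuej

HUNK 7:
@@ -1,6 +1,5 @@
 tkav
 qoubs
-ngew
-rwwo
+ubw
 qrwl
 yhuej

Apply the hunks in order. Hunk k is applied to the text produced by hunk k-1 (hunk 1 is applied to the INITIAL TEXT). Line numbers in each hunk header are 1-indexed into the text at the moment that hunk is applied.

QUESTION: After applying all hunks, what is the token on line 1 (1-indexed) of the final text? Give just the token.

Hunk 1: at line 1 remove [mycj,dvlk,gir] add [qoubs,jbs,ihrwn] -> 8 lines: tkav qoubs jbs ihrwn dgojw zsmj wiqd yhuej
Hunk 2: at line 4 remove [dgojw,zsmj,wiqd] add [tai] -> 6 lines: tkav qoubs jbs ihrwn tai yhuej
Hunk 3: at line 2 remove [jbs,ihrwn,tai] add [dnyd,sda,qrwl] -> 6 lines: tkav qoubs dnyd sda qrwl yhuej
Hunk 4: at line 1 remove [dnyd,sda] add [ysicr] -> 5 lines: tkav qoubs ysicr qrwl yhuej
Hunk 5: at line 1 remove [ysicr] add [ngew,tzt,unxsa] -> 7 lines: tkav qoubs ngew tzt unxsa qrwl yhuej
Hunk 6: at line 2 remove [tzt,unxsa] add [rwwo] -> 6 lines: tkav qoubs ngew rwwo qrwl yhuej
Hunk 7: at line 1 remove [ngew,rwwo] add [ubw] -> 5 lines: tkav qoubs ubw qrwl yhuej
Final line 1: tkav

Answer: tkav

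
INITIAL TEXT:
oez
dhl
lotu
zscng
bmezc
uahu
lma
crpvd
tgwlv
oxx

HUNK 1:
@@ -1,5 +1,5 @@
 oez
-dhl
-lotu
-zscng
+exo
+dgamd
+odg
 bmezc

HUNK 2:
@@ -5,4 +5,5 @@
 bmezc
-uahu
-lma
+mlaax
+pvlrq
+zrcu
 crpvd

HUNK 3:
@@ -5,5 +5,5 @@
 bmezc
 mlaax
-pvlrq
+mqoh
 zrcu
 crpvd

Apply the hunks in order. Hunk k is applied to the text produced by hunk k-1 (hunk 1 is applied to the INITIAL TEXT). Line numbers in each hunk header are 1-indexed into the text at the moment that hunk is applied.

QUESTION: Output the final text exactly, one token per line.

Answer: oez
exo
dgamd
odg
bmezc
mlaax
mqoh
zrcu
crpvd
tgwlv
oxx

Derivation:
Hunk 1: at line 1 remove [dhl,lotu,zscng] add [exo,dgamd,odg] -> 10 lines: oez exo dgamd odg bmezc uahu lma crpvd tgwlv oxx
Hunk 2: at line 5 remove [uahu,lma] add [mlaax,pvlrq,zrcu] -> 11 lines: oez exo dgamd odg bmezc mlaax pvlrq zrcu crpvd tgwlv oxx
Hunk 3: at line 5 remove [pvlrq] add [mqoh] -> 11 lines: oez exo dgamd odg bmezc mlaax mqoh zrcu crpvd tgwlv oxx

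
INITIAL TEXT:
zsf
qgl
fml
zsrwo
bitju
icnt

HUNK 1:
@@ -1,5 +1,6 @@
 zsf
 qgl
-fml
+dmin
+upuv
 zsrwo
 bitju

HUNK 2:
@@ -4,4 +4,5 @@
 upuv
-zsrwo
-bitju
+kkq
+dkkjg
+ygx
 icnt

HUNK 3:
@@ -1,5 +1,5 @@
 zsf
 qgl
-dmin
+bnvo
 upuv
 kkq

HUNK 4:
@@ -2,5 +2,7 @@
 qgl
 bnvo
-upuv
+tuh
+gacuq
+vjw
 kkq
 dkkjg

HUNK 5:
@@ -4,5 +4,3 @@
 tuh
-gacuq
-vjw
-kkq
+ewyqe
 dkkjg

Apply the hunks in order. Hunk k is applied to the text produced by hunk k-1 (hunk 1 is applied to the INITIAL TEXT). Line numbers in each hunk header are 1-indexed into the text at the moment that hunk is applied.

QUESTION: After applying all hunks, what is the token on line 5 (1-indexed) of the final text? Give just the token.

Hunk 1: at line 1 remove [fml] add [dmin,upuv] -> 7 lines: zsf qgl dmin upuv zsrwo bitju icnt
Hunk 2: at line 4 remove [zsrwo,bitju] add [kkq,dkkjg,ygx] -> 8 lines: zsf qgl dmin upuv kkq dkkjg ygx icnt
Hunk 3: at line 1 remove [dmin] add [bnvo] -> 8 lines: zsf qgl bnvo upuv kkq dkkjg ygx icnt
Hunk 4: at line 2 remove [upuv] add [tuh,gacuq,vjw] -> 10 lines: zsf qgl bnvo tuh gacuq vjw kkq dkkjg ygx icnt
Hunk 5: at line 4 remove [gacuq,vjw,kkq] add [ewyqe] -> 8 lines: zsf qgl bnvo tuh ewyqe dkkjg ygx icnt
Final line 5: ewyqe

Answer: ewyqe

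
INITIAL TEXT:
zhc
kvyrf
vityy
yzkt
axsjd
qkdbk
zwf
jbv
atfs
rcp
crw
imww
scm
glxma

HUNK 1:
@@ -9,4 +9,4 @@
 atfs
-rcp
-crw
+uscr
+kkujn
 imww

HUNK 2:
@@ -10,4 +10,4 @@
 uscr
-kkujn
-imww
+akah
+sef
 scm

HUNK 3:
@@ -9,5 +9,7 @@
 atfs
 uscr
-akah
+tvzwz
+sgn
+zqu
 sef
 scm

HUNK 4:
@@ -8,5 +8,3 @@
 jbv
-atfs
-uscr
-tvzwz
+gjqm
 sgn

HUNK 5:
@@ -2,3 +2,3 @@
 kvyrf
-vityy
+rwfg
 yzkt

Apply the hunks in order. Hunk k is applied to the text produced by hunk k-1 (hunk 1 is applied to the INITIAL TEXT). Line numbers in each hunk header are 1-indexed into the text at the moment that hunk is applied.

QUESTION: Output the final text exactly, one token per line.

Answer: zhc
kvyrf
rwfg
yzkt
axsjd
qkdbk
zwf
jbv
gjqm
sgn
zqu
sef
scm
glxma

Derivation:
Hunk 1: at line 9 remove [rcp,crw] add [uscr,kkujn] -> 14 lines: zhc kvyrf vityy yzkt axsjd qkdbk zwf jbv atfs uscr kkujn imww scm glxma
Hunk 2: at line 10 remove [kkujn,imww] add [akah,sef] -> 14 lines: zhc kvyrf vityy yzkt axsjd qkdbk zwf jbv atfs uscr akah sef scm glxma
Hunk 3: at line 9 remove [akah] add [tvzwz,sgn,zqu] -> 16 lines: zhc kvyrf vityy yzkt axsjd qkdbk zwf jbv atfs uscr tvzwz sgn zqu sef scm glxma
Hunk 4: at line 8 remove [atfs,uscr,tvzwz] add [gjqm] -> 14 lines: zhc kvyrf vityy yzkt axsjd qkdbk zwf jbv gjqm sgn zqu sef scm glxma
Hunk 5: at line 2 remove [vityy] add [rwfg] -> 14 lines: zhc kvyrf rwfg yzkt axsjd qkdbk zwf jbv gjqm sgn zqu sef scm glxma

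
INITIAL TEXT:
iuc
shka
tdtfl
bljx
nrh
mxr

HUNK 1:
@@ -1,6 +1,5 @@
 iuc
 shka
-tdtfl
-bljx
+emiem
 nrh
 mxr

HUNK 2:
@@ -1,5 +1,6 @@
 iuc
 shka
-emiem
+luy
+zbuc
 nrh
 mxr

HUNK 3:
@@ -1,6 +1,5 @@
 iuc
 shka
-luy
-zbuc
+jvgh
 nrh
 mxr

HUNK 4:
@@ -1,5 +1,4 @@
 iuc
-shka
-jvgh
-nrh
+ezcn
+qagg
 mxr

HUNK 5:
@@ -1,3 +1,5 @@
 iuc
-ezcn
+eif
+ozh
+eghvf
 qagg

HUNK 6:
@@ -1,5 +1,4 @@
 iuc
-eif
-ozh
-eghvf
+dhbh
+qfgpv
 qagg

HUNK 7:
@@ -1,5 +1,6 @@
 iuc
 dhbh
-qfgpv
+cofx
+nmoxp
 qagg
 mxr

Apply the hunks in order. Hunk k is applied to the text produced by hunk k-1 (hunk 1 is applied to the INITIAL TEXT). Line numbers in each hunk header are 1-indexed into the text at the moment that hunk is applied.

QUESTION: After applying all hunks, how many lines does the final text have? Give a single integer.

Hunk 1: at line 1 remove [tdtfl,bljx] add [emiem] -> 5 lines: iuc shka emiem nrh mxr
Hunk 2: at line 1 remove [emiem] add [luy,zbuc] -> 6 lines: iuc shka luy zbuc nrh mxr
Hunk 3: at line 1 remove [luy,zbuc] add [jvgh] -> 5 lines: iuc shka jvgh nrh mxr
Hunk 4: at line 1 remove [shka,jvgh,nrh] add [ezcn,qagg] -> 4 lines: iuc ezcn qagg mxr
Hunk 5: at line 1 remove [ezcn] add [eif,ozh,eghvf] -> 6 lines: iuc eif ozh eghvf qagg mxr
Hunk 6: at line 1 remove [eif,ozh,eghvf] add [dhbh,qfgpv] -> 5 lines: iuc dhbh qfgpv qagg mxr
Hunk 7: at line 1 remove [qfgpv] add [cofx,nmoxp] -> 6 lines: iuc dhbh cofx nmoxp qagg mxr
Final line count: 6

Answer: 6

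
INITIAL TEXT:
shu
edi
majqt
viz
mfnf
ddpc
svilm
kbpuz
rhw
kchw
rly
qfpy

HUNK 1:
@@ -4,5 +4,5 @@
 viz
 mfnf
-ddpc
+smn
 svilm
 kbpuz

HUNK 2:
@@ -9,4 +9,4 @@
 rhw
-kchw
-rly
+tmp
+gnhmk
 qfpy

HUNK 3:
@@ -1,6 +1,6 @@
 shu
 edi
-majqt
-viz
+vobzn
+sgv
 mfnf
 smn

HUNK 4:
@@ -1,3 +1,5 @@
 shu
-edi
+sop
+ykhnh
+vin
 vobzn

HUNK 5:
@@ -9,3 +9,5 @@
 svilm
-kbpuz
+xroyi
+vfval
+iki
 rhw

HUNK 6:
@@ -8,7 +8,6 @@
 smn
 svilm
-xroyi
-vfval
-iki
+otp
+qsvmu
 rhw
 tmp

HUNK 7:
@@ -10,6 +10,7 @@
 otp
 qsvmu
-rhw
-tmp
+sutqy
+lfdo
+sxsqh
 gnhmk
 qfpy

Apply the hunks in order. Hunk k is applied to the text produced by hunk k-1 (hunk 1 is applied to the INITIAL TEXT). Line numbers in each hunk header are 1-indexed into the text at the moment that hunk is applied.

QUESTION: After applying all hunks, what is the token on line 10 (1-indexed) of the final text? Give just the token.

Hunk 1: at line 4 remove [ddpc] add [smn] -> 12 lines: shu edi majqt viz mfnf smn svilm kbpuz rhw kchw rly qfpy
Hunk 2: at line 9 remove [kchw,rly] add [tmp,gnhmk] -> 12 lines: shu edi majqt viz mfnf smn svilm kbpuz rhw tmp gnhmk qfpy
Hunk 3: at line 1 remove [majqt,viz] add [vobzn,sgv] -> 12 lines: shu edi vobzn sgv mfnf smn svilm kbpuz rhw tmp gnhmk qfpy
Hunk 4: at line 1 remove [edi] add [sop,ykhnh,vin] -> 14 lines: shu sop ykhnh vin vobzn sgv mfnf smn svilm kbpuz rhw tmp gnhmk qfpy
Hunk 5: at line 9 remove [kbpuz] add [xroyi,vfval,iki] -> 16 lines: shu sop ykhnh vin vobzn sgv mfnf smn svilm xroyi vfval iki rhw tmp gnhmk qfpy
Hunk 6: at line 8 remove [xroyi,vfval,iki] add [otp,qsvmu] -> 15 lines: shu sop ykhnh vin vobzn sgv mfnf smn svilm otp qsvmu rhw tmp gnhmk qfpy
Hunk 7: at line 10 remove [rhw,tmp] add [sutqy,lfdo,sxsqh] -> 16 lines: shu sop ykhnh vin vobzn sgv mfnf smn svilm otp qsvmu sutqy lfdo sxsqh gnhmk qfpy
Final line 10: otp

Answer: otp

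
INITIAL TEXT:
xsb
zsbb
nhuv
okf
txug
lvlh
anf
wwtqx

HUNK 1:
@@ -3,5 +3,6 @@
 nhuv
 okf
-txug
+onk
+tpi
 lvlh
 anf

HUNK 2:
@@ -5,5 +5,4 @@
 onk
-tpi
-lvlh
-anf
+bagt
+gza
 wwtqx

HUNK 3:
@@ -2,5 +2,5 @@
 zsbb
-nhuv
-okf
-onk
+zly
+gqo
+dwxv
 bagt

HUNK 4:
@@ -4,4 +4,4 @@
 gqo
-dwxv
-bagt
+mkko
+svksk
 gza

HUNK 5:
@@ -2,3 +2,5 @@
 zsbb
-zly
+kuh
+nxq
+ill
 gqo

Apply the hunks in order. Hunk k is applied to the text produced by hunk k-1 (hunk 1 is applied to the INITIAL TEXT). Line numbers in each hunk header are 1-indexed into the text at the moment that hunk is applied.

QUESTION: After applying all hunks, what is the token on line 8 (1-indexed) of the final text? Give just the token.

Hunk 1: at line 3 remove [txug] add [onk,tpi] -> 9 lines: xsb zsbb nhuv okf onk tpi lvlh anf wwtqx
Hunk 2: at line 5 remove [tpi,lvlh,anf] add [bagt,gza] -> 8 lines: xsb zsbb nhuv okf onk bagt gza wwtqx
Hunk 3: at line 2 remove [nhuv,okf,onk] add [zly,gqo,dwxv] -> 8 lines: xsb zsbb zly gqo dwxv bagt gza wwtqx
Hunk 4: at line 4 remove [dwxv,bagt] add [mkko,svksk] -> 8 lines: xsb zsbb zly gqo mkko svksk gza wwtqx
Hunk 5: at line 2 remove [zly] add [kuh,nxq,ill] -> 10 lines: xsb zsbb kuh nxq ill gqo mkko svksk gza wwtqx
Final line 8: svksk

Answer: svksk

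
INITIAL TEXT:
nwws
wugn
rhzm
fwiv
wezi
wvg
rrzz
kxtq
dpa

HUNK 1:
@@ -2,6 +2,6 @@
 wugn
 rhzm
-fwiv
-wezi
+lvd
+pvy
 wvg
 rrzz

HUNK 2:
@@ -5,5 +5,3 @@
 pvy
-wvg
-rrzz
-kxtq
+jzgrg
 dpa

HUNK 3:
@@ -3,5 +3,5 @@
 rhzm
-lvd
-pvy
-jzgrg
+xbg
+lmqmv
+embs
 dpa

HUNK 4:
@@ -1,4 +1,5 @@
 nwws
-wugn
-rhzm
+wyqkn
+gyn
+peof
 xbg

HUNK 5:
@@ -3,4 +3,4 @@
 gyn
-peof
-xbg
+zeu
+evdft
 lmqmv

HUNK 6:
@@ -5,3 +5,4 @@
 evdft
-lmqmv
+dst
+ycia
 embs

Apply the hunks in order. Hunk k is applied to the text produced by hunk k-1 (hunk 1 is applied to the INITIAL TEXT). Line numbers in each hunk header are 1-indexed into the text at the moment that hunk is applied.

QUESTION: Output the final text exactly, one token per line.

Hunk 1: at line 2 remove [fwiv,wezi] add [lvd,pvy] -> 9 lines: nwws wugn rhzm lvd pvy wvg rrzz kxtq dpa
Hunk 2: at line 5 remove [wvg,rrzz,kxtq] add [jzgrg] -> 7 lines: nwws wugn rhzm lvd pvy jzgrg dpa
Hunk 3: at line 3 remove [lvd,pvy,jzgrg] add [xbg,lmqmv,embs] -> 7 lines: nwws wugn rhzm xbg lmqmv embs dpa
Hunk 4: at line 1 remove [wugn,rhzm] add [wyqkn,gyn,peof] -> 8 lines: nwws wyqkn gyn peof xbg lmqmv embs dpa
Hunk 5: at line 3 remove [peof,xbg] add [zeu,evdft] -> 8 lines: nwws wyqkn gyn zeu evdft lmqmv embs dpa
Hunk 6: at line 5 remove [lmqmv] add [dst,ycia] -> 9 lines: nwws wyqkn gyn zeu evdft dst ycia embs dpa

Answer: nwws
wyqkn
gyn
zeu
evdft
dst
ycia
embs
dpa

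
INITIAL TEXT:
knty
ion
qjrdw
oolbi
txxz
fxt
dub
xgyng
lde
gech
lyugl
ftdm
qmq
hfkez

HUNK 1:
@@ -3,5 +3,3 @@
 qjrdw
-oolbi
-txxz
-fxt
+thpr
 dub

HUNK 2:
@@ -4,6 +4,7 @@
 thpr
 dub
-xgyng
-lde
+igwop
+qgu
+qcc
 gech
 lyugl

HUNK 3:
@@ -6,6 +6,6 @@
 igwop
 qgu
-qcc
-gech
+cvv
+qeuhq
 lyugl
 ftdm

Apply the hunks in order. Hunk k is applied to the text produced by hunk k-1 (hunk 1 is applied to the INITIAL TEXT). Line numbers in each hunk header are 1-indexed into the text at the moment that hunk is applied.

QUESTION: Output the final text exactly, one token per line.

Answer: knty
ion
qjrdw
thpr
dub
igwop
qgu
cvv
qeuhq
lyugl
ftdm
qmq
hfkez

Derivation:
Hunk 1: at line 3 remove [oolbi,txxz,fxt] add [thpr] -> 12 lines: knty ion qjrdw thpr dub xgyng lde gech lyugl ftdm qmq hfkez
Hunk 2: at line 4 remove [xgyng,lde] add [igwop,qgu,qcc] -> 13 lines: knty ion qjrdw thpr dub igwop qgu qcc gech lyugl ftdm qmq hfkez
Hunk 3: at line 6 remove [qcc,gech] add [cvv,qeuhq] -> 13 lines: knty ion qjrdw thpr dub igwop qgu cvv qeuhq lyugl ftdm qmq hfkez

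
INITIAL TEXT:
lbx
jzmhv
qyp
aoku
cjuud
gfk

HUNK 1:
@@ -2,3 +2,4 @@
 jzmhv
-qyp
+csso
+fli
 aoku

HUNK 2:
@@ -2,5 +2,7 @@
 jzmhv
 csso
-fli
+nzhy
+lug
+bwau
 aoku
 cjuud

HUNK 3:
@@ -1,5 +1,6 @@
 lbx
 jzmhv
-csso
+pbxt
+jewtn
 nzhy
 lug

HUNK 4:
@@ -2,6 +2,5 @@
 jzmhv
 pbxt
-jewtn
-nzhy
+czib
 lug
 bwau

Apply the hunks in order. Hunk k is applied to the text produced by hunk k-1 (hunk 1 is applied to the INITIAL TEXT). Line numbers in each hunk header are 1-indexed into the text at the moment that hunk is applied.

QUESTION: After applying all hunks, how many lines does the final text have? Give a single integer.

Answer: 9

Derivation:
Hunk 1: at line 2 remove [qyp] add [csso,fli] -> 7 lines: lbx jzmhv csso fli aoku cjuud gfk
Hunk 2: at line 2 remove [fli] add [nzhy,lug,bwau] -> 9 lines: lbx jzmhv csso nzhy lug bwau aoku cjuud gfk
Hunk 3: at line 1 remove [csso] add [pbxt,jewtn] -> 10 lines: lbx jzmhv pbxt jewtn nzhy lug bwau aoku cjuud gfk
Hunk 4: at line 2 remove [jewtn,nzhy] add [czib] -> 9 lines: lbx jzmhv pbxt czib lug bwau aoku cjuud gfk
Final line count: 9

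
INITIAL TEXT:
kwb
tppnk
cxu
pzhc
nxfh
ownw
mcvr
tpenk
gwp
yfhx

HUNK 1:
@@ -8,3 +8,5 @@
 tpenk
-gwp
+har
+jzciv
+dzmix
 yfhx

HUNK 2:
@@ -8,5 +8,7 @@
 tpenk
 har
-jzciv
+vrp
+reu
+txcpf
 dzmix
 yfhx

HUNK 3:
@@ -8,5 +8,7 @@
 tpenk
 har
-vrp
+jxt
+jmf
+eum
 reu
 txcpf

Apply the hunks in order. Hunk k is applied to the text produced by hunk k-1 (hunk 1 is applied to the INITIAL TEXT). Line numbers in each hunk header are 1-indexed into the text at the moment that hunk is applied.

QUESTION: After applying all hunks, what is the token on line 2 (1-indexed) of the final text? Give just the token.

Answer: tppnk

Derivation:
Hunk 1: at line 8 remove [gwp] add [har,jzciv,dzmix] -> 12 lines: kwb tppnk cxu pzhc nxfh ownw mcvr tpenk har jzciv dzmix yfhx
Hunk 2: at line 8 remove [jzciv] add [vrp,reu,txcpf] -> 14 lines: kwb tppnk cxu pzhc nxfh ownw mcvr tpenk har vrp reu txcpf dzmix yfhx
Hunk 3: at line 8 remove [vrp] add [jxt,jmf,eum] -> 16 lines: kwb tppnk cxu pzhc nxfh ownw mcvr tpenk har jxt jmf eum reu txcpf dzmix yfhx
Final line 2: tppnk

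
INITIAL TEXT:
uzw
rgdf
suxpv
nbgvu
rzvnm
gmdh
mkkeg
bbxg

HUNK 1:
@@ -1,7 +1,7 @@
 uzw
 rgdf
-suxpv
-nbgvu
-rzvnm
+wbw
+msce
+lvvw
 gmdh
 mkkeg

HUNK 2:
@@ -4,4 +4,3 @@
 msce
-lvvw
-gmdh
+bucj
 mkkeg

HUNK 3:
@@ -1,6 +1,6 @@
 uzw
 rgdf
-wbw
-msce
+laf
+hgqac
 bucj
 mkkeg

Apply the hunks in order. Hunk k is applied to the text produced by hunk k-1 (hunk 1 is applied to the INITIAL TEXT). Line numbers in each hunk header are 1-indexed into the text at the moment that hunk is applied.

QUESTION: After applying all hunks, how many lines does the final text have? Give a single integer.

Answer: 7

Derivation:
Hunk 1: at line 1 remove [suxpv,nbgvu,rzvnm] add [wbw,msce,lvvw] -> 8 lines: uzw rgdf wbw msce lvvw gmdh mkkeg bbxg
Hunk 2: at line 4 remove [lvvw,gmdh] add [bucj] -> 7 lines: uzw rgdf wbw msce bucj mkkeg bbxg
Hunk 3: at line 1 remove [wbw,msce] add [laf,hgqac] -> 7 lines: uzw rgdf laf hgqac bucj mkkeg bbxg
Final line count: 7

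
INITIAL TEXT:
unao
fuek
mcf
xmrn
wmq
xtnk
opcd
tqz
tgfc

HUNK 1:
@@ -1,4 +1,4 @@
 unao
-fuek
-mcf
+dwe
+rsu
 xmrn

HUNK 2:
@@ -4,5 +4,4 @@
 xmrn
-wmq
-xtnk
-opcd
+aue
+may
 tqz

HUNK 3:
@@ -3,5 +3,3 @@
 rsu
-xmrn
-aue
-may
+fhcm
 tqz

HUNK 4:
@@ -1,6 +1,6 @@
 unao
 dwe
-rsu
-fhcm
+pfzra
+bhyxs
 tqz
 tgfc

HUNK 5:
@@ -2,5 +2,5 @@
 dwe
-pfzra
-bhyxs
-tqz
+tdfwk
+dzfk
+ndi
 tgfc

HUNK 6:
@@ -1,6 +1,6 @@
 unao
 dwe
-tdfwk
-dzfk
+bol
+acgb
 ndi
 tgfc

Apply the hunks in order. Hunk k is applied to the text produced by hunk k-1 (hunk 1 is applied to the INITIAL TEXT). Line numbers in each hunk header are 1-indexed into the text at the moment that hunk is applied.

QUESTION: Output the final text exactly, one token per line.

Answer: unao
dwe
bol
acgb
ndi
tgfc

Derivation:
Hunk 1: at line 1 remove [fuek,mcf] add [dwe,rsu] -> 9 lines: unao dwe rsu xmrn wmq xtnk opcd tqz tgfc
Hunk 2: at line 4 remove [wmq,xtnk,opcd] add [aue,may] -> 8 lines: unao dwe rsu xmrn aue may tqz tgfc
Hunk 3: at line 3 remove [xmrn,aue,may] add [fhcm] -> 6 lines: unao dwe rsu fhcm tqz tgfc
Hunk 4: at line 1 remove [rsu,fhcm] add [pfzra,bhyxs] -> 6 lines: unao dwe pfzra bhyxs tqz tgfc
Hunk 5: at line 2 remove [pfzra,bhyxs,tqz] add [tdfwk,dzfk,ndi] -> 6 lines: unao dwe tdfwk dzfk ndi tgfc
Hunk 6: at line 1 remove [tdfwk,dzfk] add [bol,acgb] -> 6 lines: unao dwe bol acgb ndi tgfc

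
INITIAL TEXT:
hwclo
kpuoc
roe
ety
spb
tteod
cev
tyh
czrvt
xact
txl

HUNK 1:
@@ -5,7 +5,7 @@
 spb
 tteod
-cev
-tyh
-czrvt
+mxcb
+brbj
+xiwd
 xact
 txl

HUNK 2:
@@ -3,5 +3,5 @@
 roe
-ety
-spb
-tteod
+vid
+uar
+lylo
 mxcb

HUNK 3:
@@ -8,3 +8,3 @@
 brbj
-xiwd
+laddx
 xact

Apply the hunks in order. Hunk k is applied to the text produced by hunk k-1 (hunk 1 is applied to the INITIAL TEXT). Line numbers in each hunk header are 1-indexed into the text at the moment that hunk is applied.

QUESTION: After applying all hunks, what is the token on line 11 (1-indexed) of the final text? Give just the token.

Answer: txl

Derivation:
Hunk 1: at line 5 remove [cev,tyh,czrvt] add [mxcb,brbj,xiwd] -> 11 lines: hwclo kpuoc roe ety spb tteod mxcb brbj xiwd xact txl
Hunk 2: at line 3 remove [ety,spb,tteod] add [vid,uar,lylo] -> 11 lines: hwclo kpuoc roe vid uar lylo mxcb brbj xiwd xact txl
Hunk 3: at line 8 remove [xiwd] add [laddx] -> 11 lines: hwclo kpuoc roe vid uar lylo mxcb brbj laddx xact txl
Final line 11: txl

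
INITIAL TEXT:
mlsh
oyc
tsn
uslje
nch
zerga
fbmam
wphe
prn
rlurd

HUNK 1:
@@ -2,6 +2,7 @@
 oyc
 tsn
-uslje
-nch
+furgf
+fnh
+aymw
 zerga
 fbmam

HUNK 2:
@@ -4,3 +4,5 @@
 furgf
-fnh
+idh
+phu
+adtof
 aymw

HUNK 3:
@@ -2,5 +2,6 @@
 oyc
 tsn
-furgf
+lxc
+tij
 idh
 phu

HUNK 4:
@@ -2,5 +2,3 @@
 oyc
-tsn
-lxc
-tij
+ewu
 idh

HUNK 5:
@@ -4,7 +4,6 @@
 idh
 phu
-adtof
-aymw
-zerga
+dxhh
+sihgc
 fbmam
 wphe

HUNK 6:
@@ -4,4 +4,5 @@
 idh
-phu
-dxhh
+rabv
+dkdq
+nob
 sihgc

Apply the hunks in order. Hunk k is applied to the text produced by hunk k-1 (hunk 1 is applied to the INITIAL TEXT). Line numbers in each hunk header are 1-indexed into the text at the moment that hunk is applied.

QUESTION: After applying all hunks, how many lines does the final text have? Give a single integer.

Hunk 1: at line 2 remove [uslje,nch] add [furgf,fnh,aymw] -> 11 lines: mlsh oyc tsn furgf fnh aymw zerga fbmam wphe prn rlurd
Hunk 2: at line 4 remove [fnh] add [idh,phu,adtof] -> 13 lines: mlsh oyc tsn furgf idh phu adtof aymw zerga fbmam wphe prn rlurd
Hunk 3: at line 2 remove [furgf] add [lxc,tij] -> 14 lines: mlsh oyc tsn lxc tij idh phu adtof aymw zerga fbmam wphe prn rlurd
Hunk 4: at line 2 remove [tsn,lxc,tij] add [ewu] -> 12 lines: mlsh oyc ewu idh phu adtof aymw zerga fbmam wphe prn rlurd
Hunk 5: at line 4 remove [adtof,aymw,zerga] add [dxhh,sihgc] -> 11 lines: mlsh oyc ewu idh phu dxhh sihgc fbmam wphe prn rlurd
Hunk 6: at line 4 remove [phu,dxhh] add [rabv,dkdq,nob] -> 12 lines: mlsh oyc ewu idh rabv dkdq nob sihgc fbmam wphe prn rlurd
Final line count: 12

Answer: 12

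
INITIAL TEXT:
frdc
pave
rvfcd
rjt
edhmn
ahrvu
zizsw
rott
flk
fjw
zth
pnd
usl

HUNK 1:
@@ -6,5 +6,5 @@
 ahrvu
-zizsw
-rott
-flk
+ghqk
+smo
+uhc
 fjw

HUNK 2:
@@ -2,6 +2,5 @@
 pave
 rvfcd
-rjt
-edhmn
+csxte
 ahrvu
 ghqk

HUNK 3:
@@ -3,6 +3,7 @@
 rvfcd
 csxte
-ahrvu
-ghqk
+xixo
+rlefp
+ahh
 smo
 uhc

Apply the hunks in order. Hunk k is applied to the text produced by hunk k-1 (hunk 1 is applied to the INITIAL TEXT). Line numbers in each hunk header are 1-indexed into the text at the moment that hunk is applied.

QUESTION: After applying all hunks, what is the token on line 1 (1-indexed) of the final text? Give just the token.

Answer: frdc

Derivation:
Hunk 1: at line 6 remove [zizsw,rott,flk] add [ghqk,smo,uhc] -> 13 lines: frdc pave rvfcd rjt edhmn ahrvu ghqk smo uhc fjw zth pnd usl
Hunk 2: at line 2 remove [rjt,edhmn] add [csxte] -> 12 lines: frdc pave rvfcd csxte ahrvu ghqk smo uhc fjw zth pnd usl
Hunk 3: at line 3 remove [ahrvu,ghqk] add [xixo,rlefp,ahh] -> 13 lines: frdc pave rvfcd csxte xixo rlefp ahh smo uhc fjw zth pnd usl
Final line 1: frdc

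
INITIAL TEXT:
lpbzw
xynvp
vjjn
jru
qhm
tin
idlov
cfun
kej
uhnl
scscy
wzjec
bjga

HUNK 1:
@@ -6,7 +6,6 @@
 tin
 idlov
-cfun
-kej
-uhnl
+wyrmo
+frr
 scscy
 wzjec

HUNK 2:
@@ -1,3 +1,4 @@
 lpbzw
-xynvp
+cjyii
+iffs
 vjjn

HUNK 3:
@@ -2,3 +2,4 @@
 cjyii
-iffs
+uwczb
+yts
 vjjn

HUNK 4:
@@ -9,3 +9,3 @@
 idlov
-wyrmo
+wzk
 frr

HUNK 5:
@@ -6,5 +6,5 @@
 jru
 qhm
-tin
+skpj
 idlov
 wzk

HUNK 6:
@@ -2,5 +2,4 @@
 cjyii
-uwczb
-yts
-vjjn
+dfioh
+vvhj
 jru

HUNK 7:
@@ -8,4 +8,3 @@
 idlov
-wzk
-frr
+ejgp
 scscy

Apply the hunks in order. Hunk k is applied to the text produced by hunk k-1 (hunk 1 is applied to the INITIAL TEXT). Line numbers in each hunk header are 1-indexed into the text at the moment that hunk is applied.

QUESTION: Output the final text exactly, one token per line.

Hunk 1: at line 6 remove [cfun,kej,uhnl] add [wyrmo,frr] -> 12 lines: lpbzw xynvp vjjn jru qhm tin idlov wyrmo frr scscy wzjec bjga
Hunk 2: at line 1 remove [xynvp] add [cjyii,iffs] -> 13 lines: lpbzw cjyii iffs vjjn jru qhm tin idlov wyrmo frr scscy wzjec bjga
Hunk 3: at line 2 remove [iffs] add [uwczb,yts] -> 14 lines: lpbzw cjyii uwczb yts vjjn jru qhm tin idlov wyrmo frr scscy wzjec bjga
Hunk 4: at line 9 remove [wyrmo] add [wzk] -> 14 lines: lpbzw cjyii uwczb yts vjjn jru qhm tin idlov wzk frr scscy wzjec bjga
Hunk 5: at line 6 remove [tin] add [skpj] -> 14 lines: lpbzw cjyii uwczb yts vjjn jru qhm skpj idlov wzk frr scscy wzjec bjga
Hunk 6: at line 2 remove [uwczb,yts,vjjn] add [dfioh,vvhj] -> 13 lines: lpbzw cjyii dfioh vvhj jru qhm skpj idlov wzk frr scscy wzjec bjga
Hunk 7: at line 8 remove [wzk,frr] add [ejgp] -> 12 lines: lpbzw cjyii dfioh vvhj jru qhm skpj idlov ejgp scscy wzjec bjga

Answer: lpbzw
cjyii
dfioh
vvhj
jru
qhm
skpj
idlov
ejgp
scscy
wzjec
bjga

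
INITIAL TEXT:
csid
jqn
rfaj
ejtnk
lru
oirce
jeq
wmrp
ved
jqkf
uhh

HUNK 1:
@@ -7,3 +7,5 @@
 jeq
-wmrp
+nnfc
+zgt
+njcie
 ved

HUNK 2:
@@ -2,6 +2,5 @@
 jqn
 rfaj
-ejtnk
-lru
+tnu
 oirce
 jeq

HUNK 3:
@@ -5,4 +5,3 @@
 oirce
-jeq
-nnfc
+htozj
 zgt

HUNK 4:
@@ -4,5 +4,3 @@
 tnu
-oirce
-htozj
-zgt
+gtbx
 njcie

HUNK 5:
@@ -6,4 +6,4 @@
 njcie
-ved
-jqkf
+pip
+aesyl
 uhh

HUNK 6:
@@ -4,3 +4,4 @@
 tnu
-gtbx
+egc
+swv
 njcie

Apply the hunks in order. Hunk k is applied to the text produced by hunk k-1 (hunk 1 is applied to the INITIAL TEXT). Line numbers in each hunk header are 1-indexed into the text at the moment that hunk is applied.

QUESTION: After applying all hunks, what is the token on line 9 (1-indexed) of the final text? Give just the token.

Hunk 1: at line 7 remove [wmrp] add [nnfc,zgt,njcie] -> 13 lines: csid jqn rfaj ejtnk lru oirce jeq nnfc zgt njcie ved jqkf uhh
Hunk 2: at line 2 remove [ejtnk,lru] add [tnu] -> 12 lines: csid jqn rfaj tnu oirce jeq nnfc zgt njcie ved jqkf uhh
Hunk 3: at line 5 remove [jeq,nnfc] add [htozj] -> 11 lines: csid jqn rfaj tnu oirce htozj zgt njcie ved jqkf uhh
Hunk 4: at line 4 remove [oirce,htozj,zgt] add [gtbx] -> 9 lines: csid jqn rfaj tnu gtbx njcie ved jqkf uhh
Hunk 5: at line 6 remove [ved,jqkf] add [pip,aesyl] -> 9 lines: csid jqn rfaj tnu gtbx njcie pip aesyl uhh
Hunk 6: at line 4 remove [gtbx] add [egc,swv] -> 10 lines: csid jqn rfaj tnu egc swv njcie pip aesyl uhh
Final line 9: aesyl

Answer: aesyl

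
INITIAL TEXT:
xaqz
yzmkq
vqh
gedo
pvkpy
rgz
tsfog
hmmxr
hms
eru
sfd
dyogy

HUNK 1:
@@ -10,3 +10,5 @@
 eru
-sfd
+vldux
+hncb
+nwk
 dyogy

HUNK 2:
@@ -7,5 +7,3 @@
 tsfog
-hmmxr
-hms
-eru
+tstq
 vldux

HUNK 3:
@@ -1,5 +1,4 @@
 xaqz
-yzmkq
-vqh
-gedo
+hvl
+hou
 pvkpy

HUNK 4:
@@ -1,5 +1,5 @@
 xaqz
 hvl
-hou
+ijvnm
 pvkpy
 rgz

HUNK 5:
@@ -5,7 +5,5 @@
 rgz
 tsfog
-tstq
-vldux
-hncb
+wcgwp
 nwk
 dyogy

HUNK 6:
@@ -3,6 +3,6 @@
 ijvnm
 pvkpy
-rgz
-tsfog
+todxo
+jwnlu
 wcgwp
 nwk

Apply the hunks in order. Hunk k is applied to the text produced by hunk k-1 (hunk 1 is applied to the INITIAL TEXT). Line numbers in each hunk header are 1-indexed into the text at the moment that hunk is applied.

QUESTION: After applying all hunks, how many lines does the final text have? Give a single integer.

Hunk 1: at line 10 remove [sfd] add [vldux,hncb,nwk] -> 14 lines: xaqz yzmkq vqh gedo pvkpy rgz tsfog hmmxr hms eru vldux hncb nwk dyogy
Hunk 2: at line 7 remove [hmmxr,hms,eru] add [tstq] -> 12 lines: xaqz yzmkq vqh gedo pvkpy rgz tsfog tstq vldux hncb nwk dyogy
Hunk 3: at line 1 remove [yzmkq,vqh,gedo] add [hvl,hou] -> 11 lines: xaqz hvl hou pvkpy rgz tsfog tstq vldux hncb nwk dyogy
Hunk 4: at line 1 remove [hou] add [ijvnm] -> 11 lines: xaqz hvl ijvnm pvkpy rgz tsfog tstq vldux hncb nwk dyogy
Hunk 5: at line 5 remove [tstq,vldux,hncb] add [wcgwp] -> 9 lines: xaqz hvl ijvnm pvkpy rgz tsfog wcgwp nwk dyogy
Hunk 6: at line 3 remove [rgz,tsfog] add [todxo,jwnlu] -> 9 lines: xaqz hvl ijvnm pvkpy todxo jwnlu wcgwp nwk dyogy
Final line count: 9

Answer: 9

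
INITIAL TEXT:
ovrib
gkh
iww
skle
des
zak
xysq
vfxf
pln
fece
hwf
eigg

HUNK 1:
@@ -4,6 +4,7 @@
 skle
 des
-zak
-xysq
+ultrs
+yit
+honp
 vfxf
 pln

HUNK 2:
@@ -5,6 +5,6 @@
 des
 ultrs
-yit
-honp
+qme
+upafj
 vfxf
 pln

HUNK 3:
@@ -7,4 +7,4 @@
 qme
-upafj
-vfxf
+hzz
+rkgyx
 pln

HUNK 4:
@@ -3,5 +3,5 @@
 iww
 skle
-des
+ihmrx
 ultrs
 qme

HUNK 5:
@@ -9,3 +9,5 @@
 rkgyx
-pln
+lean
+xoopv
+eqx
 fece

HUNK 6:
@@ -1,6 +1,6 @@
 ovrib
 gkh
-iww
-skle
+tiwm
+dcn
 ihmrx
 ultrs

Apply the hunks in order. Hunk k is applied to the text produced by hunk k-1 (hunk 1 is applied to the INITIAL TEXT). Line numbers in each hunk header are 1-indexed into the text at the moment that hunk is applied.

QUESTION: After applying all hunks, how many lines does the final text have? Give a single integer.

Hunk 1: at line 4 remove [zak,xysq] add [ultrs,yit,honp] -> 13 lines: ovrib gkh iww skle des ultrs yit honp vfxf pln fece hwf eigg
Hunk 2: at line 5 remove [yit,honp] add [qme,upafj] -> 13 lines: ovrib gkh iww skle des ultrs qme upafj vfxf pln fece hwf eigg
Hunk 3: at line 7 remove [upafj,vfxf] add [hzz,rkgyx] -> 13 lines: ovrib gkh iww skle des ultrs qme hzz rkgyx pln fece hwf eigg
Hunk 4: at line 3 remove [des] add [ihmrx] -> 13 lines: ovrib gkh iww skle ihmrx ultrs qme hzz rkgyx pln fece hwf eigg
Hunk 5: at line 9 remove [pln] add [lean,xoopv,eqx] -> 15 lines: ovrib gkh iww skle ihmrx ultrs qme hzz rkgyx lean xoopv eqx fece hwf eigg
Hunk 6: at line 1 remove [iww,skle] add [tiwm,dcn] -> 15 lines: ovrib gkh tiwm dcn ihmrx ultrs qme hzz rkgyx lean xoopv eqx fece hwf eigg
Final line count: 15

Answer: 15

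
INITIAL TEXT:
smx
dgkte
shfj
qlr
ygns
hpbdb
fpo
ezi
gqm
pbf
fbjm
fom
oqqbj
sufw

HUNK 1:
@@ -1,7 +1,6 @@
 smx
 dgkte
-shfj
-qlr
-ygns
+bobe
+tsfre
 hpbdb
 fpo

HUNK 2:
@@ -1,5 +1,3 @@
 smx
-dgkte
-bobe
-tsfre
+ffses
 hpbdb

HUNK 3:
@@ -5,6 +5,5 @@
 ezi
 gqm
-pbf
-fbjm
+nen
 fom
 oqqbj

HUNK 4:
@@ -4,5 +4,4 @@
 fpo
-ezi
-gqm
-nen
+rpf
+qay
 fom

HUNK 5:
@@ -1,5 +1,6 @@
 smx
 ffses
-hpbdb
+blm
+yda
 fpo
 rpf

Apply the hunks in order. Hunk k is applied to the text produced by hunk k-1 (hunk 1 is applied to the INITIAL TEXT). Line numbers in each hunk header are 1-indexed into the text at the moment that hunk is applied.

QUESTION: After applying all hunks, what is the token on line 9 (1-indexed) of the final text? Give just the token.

Hunk 1: at line 1 remove [shfj,qlr,ygns] add [bobe,tsfre] -> 13 lines: smx dgkte bobe tsfre hpbdb fpo ezi gqm pbf fbjm fom oqqbj sufw
Hunk 2: at line 1 remove [dgkte,bobe,tsfre] add [ffses] -> 11 lines: smx ffses hpbdb fpo ezi gqm pbf fbjm fom oqqbj sufw
Hunk 3: at line 5 remove [pbf,fbjm] add [nen] -> 10 lines: smx ffses hpbdb fpo ezi gqm nen fom oqqbj sufw
Hunk 4: at line 4 remove [ezi,gqm,nen] add [rpf,qay] -> 9 lines: smx ffses hpbdb fpo rpf qay fom oqqbj sufw
Hunk 5: at line 1 remove [hpbdb] add [blm,yda] -> 10 lines: smx ffses blm yda fpo rpf qay fom oqqbj sufw
Final line 9: oqqbj

Answer: oqqbj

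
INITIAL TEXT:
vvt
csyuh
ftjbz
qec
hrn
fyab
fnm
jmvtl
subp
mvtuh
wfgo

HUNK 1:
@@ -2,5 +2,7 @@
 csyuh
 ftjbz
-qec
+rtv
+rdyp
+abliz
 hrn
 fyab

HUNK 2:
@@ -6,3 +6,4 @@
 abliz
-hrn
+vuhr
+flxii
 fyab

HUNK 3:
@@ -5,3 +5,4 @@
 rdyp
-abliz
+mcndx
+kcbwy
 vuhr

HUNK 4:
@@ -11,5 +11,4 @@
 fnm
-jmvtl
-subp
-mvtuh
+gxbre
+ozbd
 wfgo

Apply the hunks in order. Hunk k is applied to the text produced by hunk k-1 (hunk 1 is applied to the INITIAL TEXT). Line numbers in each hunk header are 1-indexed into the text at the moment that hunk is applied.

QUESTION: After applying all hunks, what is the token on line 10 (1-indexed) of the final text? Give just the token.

Answer: fyab

Derivation:
Hunk 1: at line 2 remove [qec] add [rtv,rdyp,abliz] -> 13 lines: vvt csyuh ftjbz rtv rdyp abliz hrn fyab fnm jmvtl subp mvtuh wfgo
Hunk 2: at line 6 remove [hrn] add [vuhr,flxii] -> 14 lines: vvt csyuh ftjbz rtv rdyp abliz vuhr flxii fyab fnm jmvtl subp mvtuh wfgo
Hunk 3: at line 5 remove [abliz] add [mcndx,kcbwy] -> 15 lines: vvt csyuh ftjbz rtv rdyp mcndx kcbwy vuhr flxii fyab fnm jmvtl subp mvtuh wfgo
Hunk 4: at line 11 remove [jmvtl,subp,mvtuh] add [gxbre,ozbd] -> 14 lines: vvt csyuh ftjbz rtv rdyp mcndx kcbwy vuhr flxii fyab fnm gxbre ozbd wfgo
Final line 10: fyab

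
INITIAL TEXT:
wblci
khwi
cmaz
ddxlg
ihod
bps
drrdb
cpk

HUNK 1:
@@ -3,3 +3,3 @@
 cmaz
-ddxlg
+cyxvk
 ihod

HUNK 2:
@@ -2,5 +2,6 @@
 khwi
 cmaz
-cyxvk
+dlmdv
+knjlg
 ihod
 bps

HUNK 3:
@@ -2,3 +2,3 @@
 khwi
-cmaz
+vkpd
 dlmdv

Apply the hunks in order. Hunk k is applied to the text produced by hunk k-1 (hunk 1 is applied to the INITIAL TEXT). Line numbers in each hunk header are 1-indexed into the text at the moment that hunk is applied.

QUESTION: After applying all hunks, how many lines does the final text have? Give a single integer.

Hunk 1: at line 3 remove [ddxlg] add [cyxvk] -> 8 lines: wblci khwi cmaz cyxvk ihod bps drrdb cpk
Hunk 2: at line 2 remove [cyxvk] add [dlmdv,knjlg] -> 9 lines: wblci khwi cmaz dlmdv knjlg ihod bps drrdb cpk
Hunk 3: at line 2 remove [cmaz] add [vkpd] -> 9 lines: wblci khwi vkpd dlmdv knjlg ihod bps drrdb cpk
Final line count: 9

Answer: 9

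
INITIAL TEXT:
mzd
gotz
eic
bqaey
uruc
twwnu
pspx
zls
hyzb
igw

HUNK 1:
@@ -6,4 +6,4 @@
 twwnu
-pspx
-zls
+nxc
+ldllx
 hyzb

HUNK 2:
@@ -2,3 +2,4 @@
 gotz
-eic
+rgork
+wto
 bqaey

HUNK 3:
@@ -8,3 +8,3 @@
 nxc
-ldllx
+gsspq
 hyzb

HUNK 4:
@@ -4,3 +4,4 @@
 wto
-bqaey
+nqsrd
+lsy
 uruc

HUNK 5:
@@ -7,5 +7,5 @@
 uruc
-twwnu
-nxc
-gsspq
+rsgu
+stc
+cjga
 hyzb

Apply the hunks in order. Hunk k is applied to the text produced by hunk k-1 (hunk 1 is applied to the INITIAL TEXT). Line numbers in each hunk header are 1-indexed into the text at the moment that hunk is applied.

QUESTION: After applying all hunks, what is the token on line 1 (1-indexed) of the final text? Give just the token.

Answer: mzd

Derivation:
Hunk 1: at line 6 remove [pspx,zls] add [nxc,ldllx] -> 10 lines: mzd gotz eic bqaey uruc twwnu nxc ldllx hyzb igw
Hunk 2: at line 2 remove [eic] add [rgork,wto] -> 11 lines: mzd gotz rgork wto bqaey uruc twwnu nxc ldllx hyzb igw
Hunk 3: at line 8 remove [ldllx] add [gsspq] -> 11 lines: mzd gotz rgork wto bqaey uruc twwnu nxc gsspq hyzb igw
Hunk 4: at line 4 remove [bqaey] add [nqsrd,lsy] -> 12 lines: mzd gotz rgork wto nqsrd lsy uruc twwnu nxc gsspq hyzb igw
Hunk 5: at line 7 remove [twwnu,nxc,gsspq] add [rsgu,stc,cjga] -> 12 lines: mzd gotz rgork wto nqsrd lsy uruc rsgu stc cjga hyzb igw
Final line 1: mzd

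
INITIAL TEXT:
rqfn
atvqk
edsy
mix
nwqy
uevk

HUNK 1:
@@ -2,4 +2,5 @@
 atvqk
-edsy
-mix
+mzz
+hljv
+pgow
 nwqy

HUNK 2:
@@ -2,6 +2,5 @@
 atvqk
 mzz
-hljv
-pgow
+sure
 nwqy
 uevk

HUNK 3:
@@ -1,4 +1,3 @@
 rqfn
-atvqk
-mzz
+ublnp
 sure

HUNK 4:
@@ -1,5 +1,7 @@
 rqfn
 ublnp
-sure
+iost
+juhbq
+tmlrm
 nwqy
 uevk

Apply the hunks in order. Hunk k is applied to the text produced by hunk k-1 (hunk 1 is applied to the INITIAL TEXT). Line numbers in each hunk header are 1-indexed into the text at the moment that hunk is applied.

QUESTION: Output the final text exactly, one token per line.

Answer: rqfn
ublnp
iost
juhbq
tmlrm
nwqy
uevk

Derivation:
Hunk 1: at line 2 remove [edsy,mix] add [mzz,hljv,pgow] -> 7 lines: rqfn atvqk mzz hljv pgow nwqy uevk
Hunk 2: at line 2 remove [hljv,pgow] add [sure] -> 6 lines: rqfn atvqk mzz sure nwqy uevk
Hunk 3: at line 1 remove [atvqk,mzz] add [ublnp] -> 5 lines: rqfn ublnp sure nwqy uevk
Hunk 4: at line 1 remove [sure] add [iost,juhbq,tmlrm] -> 7 lines: rqfn ublnp iost juhbq tmlrm nwqy uevk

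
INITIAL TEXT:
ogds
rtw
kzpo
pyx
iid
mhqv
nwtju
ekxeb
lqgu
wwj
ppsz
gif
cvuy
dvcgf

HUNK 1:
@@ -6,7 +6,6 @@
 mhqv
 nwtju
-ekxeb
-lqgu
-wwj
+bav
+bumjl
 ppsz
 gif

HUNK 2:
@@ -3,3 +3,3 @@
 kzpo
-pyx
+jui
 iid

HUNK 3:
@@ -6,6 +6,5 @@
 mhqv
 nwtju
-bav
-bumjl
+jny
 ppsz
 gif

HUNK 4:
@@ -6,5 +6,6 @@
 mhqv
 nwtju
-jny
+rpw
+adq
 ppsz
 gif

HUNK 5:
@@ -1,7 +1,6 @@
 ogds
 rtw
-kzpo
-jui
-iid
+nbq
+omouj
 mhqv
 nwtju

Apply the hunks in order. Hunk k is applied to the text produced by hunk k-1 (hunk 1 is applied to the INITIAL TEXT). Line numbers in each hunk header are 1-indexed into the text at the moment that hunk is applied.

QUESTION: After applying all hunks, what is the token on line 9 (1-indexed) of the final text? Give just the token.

Answer: ppsz

Derivation:
Hunk 1: at line 6 remove [ekxeb,lqgu,wwj] add [bav,bumjl] -> 13 lines: ogds rtw kzpo pyx iid mhqv nwtju bav bumjl ppsz gif cvuy dvcgf
Hunk 2: at line 3 remove [pyx] add [jui] -> 13 lines: ogds rtw kzpo jui iid mhqv nwtju bav bumjl ppsz gif cvuy dvcgf
Hunk 3: at line 6 remove [bav,bumjl] add [jny] -> 12 lines: ogds rtw kzpo jui iid mhqv nwtju jny ppsz gif cvuy dvcgf
Hunk 4: at line 6 remove [jny] add [rpw,adq] -> 13 lines: ogds rtw kzpo jui iid mhqv nwtju rpw adq ppsz gif cvuy dvcgf
Hunk 5: at line 1 remove [kzpo,jui,iid] add [nbq,omouj] -> 12 lines: ogds rtw nbq omouj mhqv nwtju rpw adq ppsz gif cvuy dvcgf
Final line 9: ppsz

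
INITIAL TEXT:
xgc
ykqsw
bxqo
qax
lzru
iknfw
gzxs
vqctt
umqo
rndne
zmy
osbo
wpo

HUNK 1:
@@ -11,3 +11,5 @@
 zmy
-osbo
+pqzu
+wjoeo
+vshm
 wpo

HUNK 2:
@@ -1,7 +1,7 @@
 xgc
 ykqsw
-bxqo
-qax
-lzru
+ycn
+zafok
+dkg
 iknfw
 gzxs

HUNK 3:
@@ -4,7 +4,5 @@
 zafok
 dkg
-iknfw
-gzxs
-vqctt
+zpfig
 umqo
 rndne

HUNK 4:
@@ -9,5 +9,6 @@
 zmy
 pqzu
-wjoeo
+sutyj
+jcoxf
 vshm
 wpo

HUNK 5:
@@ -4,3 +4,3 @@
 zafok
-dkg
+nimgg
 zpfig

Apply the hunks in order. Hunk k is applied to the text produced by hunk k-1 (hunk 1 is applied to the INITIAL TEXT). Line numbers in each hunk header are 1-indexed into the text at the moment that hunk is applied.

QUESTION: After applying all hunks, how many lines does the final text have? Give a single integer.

Hunk 1: at line 11 remove [osbo] add [pqzu,wjoeo,vshm] -> 15 lines: xgc ykqsw bxqo qax lzru iknfw gzxs vqctt umqo rndne zmy pqzu wjoeo vshm wpo
Hunk 2: at line 1 remove [bxqo,qax,lzru] add [ycn,zafok,dkg] -> 15 lines: xgc ykqsw ycn zafok dkg iknfw gzxs vqctt umqo rndne zmy pqzu wjoeo vshm wpo
Hunk 3: at line 4 remove [iknfw,gzxs,vqctt] add [zpfig] -> 13 lines: xgc ykqsw ycn zafok dkg zpfig umqo rndne zmy pqzu wjoeo vshm wpo
Hunk 4: at line 9 remove [wjoeo] add [sutyj,jcoxf] -> 14 lines: xgc ykqsw ycn zafok dkg zpfig umqo rndne zmy pqzu sutyj jcoxf vshm wpo
Hunk 5: at line 4 remove [dkg] add [nimgg] -> 14 lines: xgc ykqsw ycn zafok nimgg zpfig umqo rndne zmy pqzu sutyj jcoxf vshm wpo
Final line count: 14

Answer: 14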